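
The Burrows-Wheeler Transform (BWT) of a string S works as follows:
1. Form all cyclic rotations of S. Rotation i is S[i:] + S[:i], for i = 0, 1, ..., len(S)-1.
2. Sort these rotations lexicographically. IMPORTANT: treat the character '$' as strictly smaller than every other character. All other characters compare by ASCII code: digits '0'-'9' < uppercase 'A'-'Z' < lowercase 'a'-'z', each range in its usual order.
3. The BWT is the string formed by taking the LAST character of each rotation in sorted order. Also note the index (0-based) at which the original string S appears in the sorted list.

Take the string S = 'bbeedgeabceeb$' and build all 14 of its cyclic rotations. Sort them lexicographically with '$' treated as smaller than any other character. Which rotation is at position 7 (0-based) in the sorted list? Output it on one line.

Answer: dgeabceeb$bbee

Derivation:
All 14 rotations (rotation i = S[i:]+S[:i]):
  rot[0] = bbeedgeabceeb$
  rot[1] = beedgeabceeb$b
  rot[2] = eedgeabceeb$bb
  rot[3] = edgeabceeb$bbe
  rot[4] = dgeabceeb$bbee
  rot[5] = geabceeb$bbeed
  rot[6] = eabceeb$bbeedg
  rot[7] = abceeb$bbeedge
  rot[8] = bceeb$bbeedgea
  rot[9] = ceeb$bbeedgeab
  rot[10] = eeb$bbeedgeabc
  rot[11] = eb$bbeedgeabce
  rot[12] = b$bbeedgeabcee
  rot[13] = $bbeedgeabceeb
Sorted (with $ < everything):
  sorted[0] = $bbeedgeabceeb
  sorted[1] = abceeb$bbeedge
  sorted[2] = b$bbeedgeabcee
  sorted[3] = bbeedgeabceeb$
  sorted[4] = bceeb$bbeedgea
  sorted[5] = beedgeabceeb$b
  sorted[6] = ceeb$bbeedgeab
  sorted[7] = dgeabceeb$bbee
  sorted[8] = eabceeb$bbeedg
  sorted[9] = eb$bbeedgeabce
  sorted[10] = edgeabceeb$bbe
  sorted[11] = eeb$bbeedgeabc
  sorted[12] = eedgeabceeb$bb
  sorted[13] = geabceeb$bbeed
sorted[7] = dgeabceeb$bbee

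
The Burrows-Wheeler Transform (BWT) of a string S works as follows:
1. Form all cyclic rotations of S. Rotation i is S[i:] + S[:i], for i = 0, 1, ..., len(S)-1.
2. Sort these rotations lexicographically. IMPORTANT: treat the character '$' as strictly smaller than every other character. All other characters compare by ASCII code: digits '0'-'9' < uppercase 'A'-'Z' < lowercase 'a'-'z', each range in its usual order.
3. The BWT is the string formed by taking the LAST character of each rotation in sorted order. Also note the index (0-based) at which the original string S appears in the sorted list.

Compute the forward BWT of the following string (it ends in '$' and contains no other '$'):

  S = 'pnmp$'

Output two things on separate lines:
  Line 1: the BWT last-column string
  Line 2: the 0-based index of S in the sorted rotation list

Answer: pnpm$
4

Derivation:
All 5 rotations (rotation i = S[i:]+S[:i]):
  rot[0] = pnmp$
  rot[1] = nmp$p
  rot[2] = mp$pn
  rot[3] = p$pnm
  rot[4] = $pnmp
Sorted (with $ < everything):
  sorted[0] = $pnmp  (last char: 'p')
  sorted[1] = mp$pn  (last char: 'n')
  sorted[2] = nmp$p  (last char: 'p')
  sorted[3] = p$pnm  (last char: 'm')
  sorted[4] = pnmp$  (last char: '$')
Last column: pnpm$
Original string S is at sorted index 4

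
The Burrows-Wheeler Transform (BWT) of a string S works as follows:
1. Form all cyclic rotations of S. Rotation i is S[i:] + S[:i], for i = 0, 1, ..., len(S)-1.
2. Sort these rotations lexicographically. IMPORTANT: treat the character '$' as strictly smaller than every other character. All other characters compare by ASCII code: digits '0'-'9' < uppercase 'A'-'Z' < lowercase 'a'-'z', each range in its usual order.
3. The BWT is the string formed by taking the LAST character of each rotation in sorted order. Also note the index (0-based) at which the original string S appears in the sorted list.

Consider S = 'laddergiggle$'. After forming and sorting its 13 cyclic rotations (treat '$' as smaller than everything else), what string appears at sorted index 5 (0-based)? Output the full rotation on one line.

All 13 rotations (rotation i = S[i:]+S[:i]):
  rot[0] = laddergiggle$
  rot[1] = addergiggle$l
  rot[2] = ddergiggle$la
  rot[3] = dergiggle$lad
  rot[4] = ergiggle$ladd
  rot[5] = rgiggle$ladde
  rot[6] = giggle$ladder
  rot[7] = iggle$ladderg
  rot[8] = ggle$laddergi
  rot[9] = gle$laddergig
  rot[10] = le$laddergigg
  rot[11] = e$laddergiggl
  rot[12] = $laddergiggle
Sorted (with $ < everything):
  sorted[0] = $laddergiggle
  sorted[1] = addergiggle$l
  sorted[2] = ddergiggle$la
  sorted[3] = dergiggle$lad
  sorted[4] = e$laddergiggl
  sorted[5] = ergiggle$ladd
  sorted[6] = ggle$laddergi
  sorted[7] = giggle$ladder
  sorted[8] = gle$laddergig
  sorted[9] = iggle$ladderg
  sorted[10] = laddergiggle$
  sorted[11] = le$laddergigg
  sorted[12] = rgiggle$ladde
sorted[5] = ergiggle$ladd

Answer: ergiggle$ladd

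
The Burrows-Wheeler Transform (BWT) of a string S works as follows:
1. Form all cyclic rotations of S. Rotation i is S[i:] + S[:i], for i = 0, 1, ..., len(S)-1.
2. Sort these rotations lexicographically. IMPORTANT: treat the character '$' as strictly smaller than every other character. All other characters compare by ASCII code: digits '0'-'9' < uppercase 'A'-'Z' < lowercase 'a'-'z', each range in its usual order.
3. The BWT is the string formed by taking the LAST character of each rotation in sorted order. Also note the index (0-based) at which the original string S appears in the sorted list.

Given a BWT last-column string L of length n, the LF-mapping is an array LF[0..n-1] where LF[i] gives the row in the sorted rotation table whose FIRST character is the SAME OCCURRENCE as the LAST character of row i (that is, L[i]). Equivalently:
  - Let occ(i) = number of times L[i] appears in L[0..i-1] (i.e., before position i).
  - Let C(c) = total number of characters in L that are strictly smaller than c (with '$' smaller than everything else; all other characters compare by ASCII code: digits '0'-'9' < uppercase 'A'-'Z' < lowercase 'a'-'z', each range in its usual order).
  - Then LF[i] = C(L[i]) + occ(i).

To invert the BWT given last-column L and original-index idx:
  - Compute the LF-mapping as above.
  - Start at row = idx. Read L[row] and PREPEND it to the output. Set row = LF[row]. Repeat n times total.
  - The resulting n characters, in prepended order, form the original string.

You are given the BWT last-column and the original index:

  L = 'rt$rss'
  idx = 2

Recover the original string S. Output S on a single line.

Answer: rsstr$

Derivation:
LF mapping: 1 5 0 2 3 4
Walk LF starting at row 2, prepending L[row]:
  step 1: row=2, L[2]='$', prepend. Next row=LF[2]=0
  step 2: row=0, L[0]='r', prepend. Next row=LF[0]=1
  step 3: row=1, L[1]='t', prepend. Next row=LF[1]=5
  step 4: row=5, L[5]='s', prepend. Next row=LF[5]=4
  step 5: row=4, L[4]='s', prepend. Next row=LF[4]=3
  step 6: row=3, L[3]='r', prepend. Next row=LF[3]=2
Reversed output: rsstr$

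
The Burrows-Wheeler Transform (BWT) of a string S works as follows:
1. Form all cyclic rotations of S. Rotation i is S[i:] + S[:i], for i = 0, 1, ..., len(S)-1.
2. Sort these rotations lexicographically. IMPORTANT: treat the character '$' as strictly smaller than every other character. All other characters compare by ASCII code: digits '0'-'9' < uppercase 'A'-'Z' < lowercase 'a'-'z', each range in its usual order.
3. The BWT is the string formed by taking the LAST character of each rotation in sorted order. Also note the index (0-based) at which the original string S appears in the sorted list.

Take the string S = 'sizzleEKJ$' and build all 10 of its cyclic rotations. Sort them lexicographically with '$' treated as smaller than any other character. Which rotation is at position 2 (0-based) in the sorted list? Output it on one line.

Answer: J$sizzleEK

Derivation:
All 10 rotations (rotation i = S[i:]+S[:i]):
  rot[0] = sizzleEKJ$
  rot[1] = izzleEKJ$s
  rot[2] = zzleEKJ$si
  rot[3] = zleEKJ$siz
  rot[4] = leEKJ$sizz
  rot[5] = eEKJ$sizzl
  rot[6] = EKJ$sizzle
  rot[7] = KJ$sizzleE
  rot[8] = J$sizzleEK
  rot[9] = $sizzleEKJ
Sorted (with $ < everything):
  sorted[0] = $sizzleEKJ
  sorted[1] = EKJ$sizzle
  sorted[2] = J$sizzleEK
  sorted[3] = KJ$sizzleE
  sorted[4] = eEKJ$sizzl
  sorted[5] = izzleEKJ$s
  sorted[6] = leEKJ$sizz
  sorted[7] = sizzleEKJ$
  sorted[8] = zleEKJ$siz
  sorted[9] = zzleEKJ$si
sorted[2] = J$sizzleEK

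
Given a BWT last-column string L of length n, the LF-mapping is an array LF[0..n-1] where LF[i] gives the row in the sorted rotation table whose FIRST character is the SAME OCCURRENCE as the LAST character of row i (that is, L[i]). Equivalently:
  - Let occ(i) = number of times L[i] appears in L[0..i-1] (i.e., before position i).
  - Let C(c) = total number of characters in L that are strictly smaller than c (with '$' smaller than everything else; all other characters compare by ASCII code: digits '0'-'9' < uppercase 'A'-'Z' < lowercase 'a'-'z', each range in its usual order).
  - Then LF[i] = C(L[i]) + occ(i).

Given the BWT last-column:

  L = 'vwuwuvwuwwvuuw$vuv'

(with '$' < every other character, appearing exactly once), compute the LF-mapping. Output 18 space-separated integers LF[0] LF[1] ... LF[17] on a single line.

Char counts: '$':1, 'u':6, 'v':5, 'w':6
C (first-col start): C('$')=0, C('u')=1, C('v')=7, C('w')=12
L[0]='v': occ=0, LF[0]=C('v')+0=7+0=7
L[1]='w': occ=0, LF[1]=C('w')+0=12+0=12
L[2]='u': occ=0, LF[2]=C('u')+0=1+0=1
L[3]='w': occ=1, LF[3]=C('w')+1=12+1=13
L[4]='u': occ=1, LF[4]=C('u')+1=1+1=2
L[5]='v': occ=1, LF[5]=C('v')+1=7+1=8
L[6]='w': occ=2, LF[6]=C('w')+2=12+2=14
L[7]='u': occ=2, LF[7]=C('u')+2=1+2=3
L[8]='w': occ=3, LF[8]=C('w')+3=12+3=15
L[9]='w': occ=4, LF[9]=C('w')+4=12+4=16
L[10]='v': occ=2, LF[10]=C('v')+2=7+2=9
L[11]='u': occ=3, LF[11]=C('u')+3=1+3=4
L[12]='u': occ=4, LF[12]=C('u')+4=1+4=5
L[13]='w': occ=5, LF[13]=C('w')+5=12+5=17
L[14]='$': occ=0, LF[14]=C('$')+0=0+0=0
L[15]='v': occ=3, LF[15]=C('v')+3=7+3=10
L[16]='u': occ=5, LF[16]=C('u')+5=1+5=6
L[17]='v': occ=4, LF[17]=C('v')+4=7+4=11

Answer: 7 12 1 13 2 8 14 3 15 16 9 4 5 17 0 10 6 11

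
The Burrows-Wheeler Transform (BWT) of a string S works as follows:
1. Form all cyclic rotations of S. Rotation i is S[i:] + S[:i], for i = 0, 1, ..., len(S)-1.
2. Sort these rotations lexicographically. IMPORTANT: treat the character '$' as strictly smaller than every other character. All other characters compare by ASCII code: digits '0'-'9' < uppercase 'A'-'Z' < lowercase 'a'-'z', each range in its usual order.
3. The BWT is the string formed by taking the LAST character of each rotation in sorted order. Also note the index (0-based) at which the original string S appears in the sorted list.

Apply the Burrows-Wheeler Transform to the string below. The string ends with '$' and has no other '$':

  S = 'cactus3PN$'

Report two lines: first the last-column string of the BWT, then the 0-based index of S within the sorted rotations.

Answer: NsP3c$auct
5

Derivation:
All 10 rotations (rotation i = S[i:]+S[:i]):
  rot[0] = cactus3PN$
  rot[1] = actus3PN$c
  rot[2] = ctus3PN$ca
  rot[3] = tus3PN$cac
  rot[4] = us3PN$cact
  rot[5] = s3PN$cactu
  rot[6] = 3PN$cactus
  rot[7] = PN$cactus3
  rot[8] = N$cactus3P
  rot[9] = $cactus3PN
Sorted (with $ < everything):
  sorted[0] = $cactus3PN  (last char: 'N')
  sorted[1] = 3PN$cactus  (last char: 's')
  sorted[2] = N$cactus3P  (last char: 'P')
  sorted[3] = PN$cactus3  (last char: '3')
  sorted[4] = actus3PN$c  (last char: 'c')
  sorted[5] = cactus3PN$  (last char: '$')
  sorted[6] = ctus3PN$ca  (last char: 'a')
  sorted[7] = s3PN$cactu  (last char: 'u')
  sorted[8] = tus3PN$cac  (last char: 'c')
  sorted[9] = us3PN$cact  (last char: 't')
Last column: NsP3c$auct
Original string S is at sorted index 5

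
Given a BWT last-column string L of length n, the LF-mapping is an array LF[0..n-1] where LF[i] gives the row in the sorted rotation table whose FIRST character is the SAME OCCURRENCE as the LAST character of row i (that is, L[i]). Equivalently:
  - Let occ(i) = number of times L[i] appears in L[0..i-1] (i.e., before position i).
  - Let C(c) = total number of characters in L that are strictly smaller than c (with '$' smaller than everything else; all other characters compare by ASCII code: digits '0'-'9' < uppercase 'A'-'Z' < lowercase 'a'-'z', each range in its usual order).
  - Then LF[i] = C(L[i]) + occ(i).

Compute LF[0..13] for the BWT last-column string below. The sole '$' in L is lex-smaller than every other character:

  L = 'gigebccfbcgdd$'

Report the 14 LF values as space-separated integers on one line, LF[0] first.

Answer: 10 13 11 8 1 3 4 9 2 5 12 6 7 0

Derivation:
Char counts: '$':1, 'b':2, 'c':3, 'd':2, 'e':1, 'f':1, 'g':3, 'i':1
C (first-col start): C('$')=0, C('b')=1, C('c')=3, C('d')=6, C('e')=8, C('f')=9, C('g')=10, C('i')=13
L[0]='g': occ=0, LF[0]=C('g')+0=10+0=10
L[1]='i': occ=0, LF[1]=C('i')+0=13+0=13
L[2]='g': occ=1, LF[2]=C('g')+1=10+1=11
L[3]='e': occ=0, LF[3]=C('e')+0=8+0=8
L[4]='b': occ=0, LF[4]=C('b')+0=1+0=1
L[5]='c': occ=0, LF[5]=C('c')+0=3+0=3
L[6]='c': occ=1, LF[6]=C('c')+1=3+1=4
L[7]='f': occ=0, LF[7]=C('f')+0=9+0=9
L[8]='b': occ=1, LF[8]=C('b')+1=1+1=2
L[9]='c': occ=2, LF[9]=C('c')+2=3+2=5
L[10]='g': occ=2, LF[10]=C('g')+2=10+2=12
L[11]='d': occ=0, LF[11]=C('d')+0=6+0=6
L[12]='d': occ=1, LF[12]=C('d')+1=6+1=7
L[13]='$': occ=0, LF[13]=C('$')+0=0+0=0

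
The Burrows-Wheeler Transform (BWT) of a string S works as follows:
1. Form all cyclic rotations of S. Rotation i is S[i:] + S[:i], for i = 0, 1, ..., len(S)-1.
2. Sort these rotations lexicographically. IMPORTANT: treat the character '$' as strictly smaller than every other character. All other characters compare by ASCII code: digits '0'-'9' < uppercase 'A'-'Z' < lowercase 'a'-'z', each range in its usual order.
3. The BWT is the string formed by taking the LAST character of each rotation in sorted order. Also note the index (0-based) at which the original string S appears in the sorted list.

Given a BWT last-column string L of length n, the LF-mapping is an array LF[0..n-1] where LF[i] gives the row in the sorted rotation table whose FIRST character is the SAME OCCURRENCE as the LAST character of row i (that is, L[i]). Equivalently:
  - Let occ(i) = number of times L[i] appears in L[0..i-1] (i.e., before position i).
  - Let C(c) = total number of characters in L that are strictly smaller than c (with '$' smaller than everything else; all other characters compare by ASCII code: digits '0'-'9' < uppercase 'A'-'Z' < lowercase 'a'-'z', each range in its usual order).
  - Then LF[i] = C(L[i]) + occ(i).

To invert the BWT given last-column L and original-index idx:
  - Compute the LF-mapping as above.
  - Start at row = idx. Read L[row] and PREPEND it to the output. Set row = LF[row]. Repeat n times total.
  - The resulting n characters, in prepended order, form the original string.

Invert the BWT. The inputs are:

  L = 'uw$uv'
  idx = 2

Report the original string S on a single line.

Answer: uvwu$

Derivation:
LF mapping: 1 4 0 2 3
Walk LF starting at row 2, prepending L[row]:
  step 1: row=2, L[2]='$', prepend. Next row=LF[2]=0
  step 2: row=0, L[0]='u', prepend. Next row=LF[0]=1
  step 3: row=1, L[1]='w', prepend. Next row=LF[1]=4
  step 4: row=4, L[4]='v', prepend. Next row=LF[4]=3
  step 5: row=3, L[3]='u', prepend. Next row=LF[3]=2
Reversed output: uvwu$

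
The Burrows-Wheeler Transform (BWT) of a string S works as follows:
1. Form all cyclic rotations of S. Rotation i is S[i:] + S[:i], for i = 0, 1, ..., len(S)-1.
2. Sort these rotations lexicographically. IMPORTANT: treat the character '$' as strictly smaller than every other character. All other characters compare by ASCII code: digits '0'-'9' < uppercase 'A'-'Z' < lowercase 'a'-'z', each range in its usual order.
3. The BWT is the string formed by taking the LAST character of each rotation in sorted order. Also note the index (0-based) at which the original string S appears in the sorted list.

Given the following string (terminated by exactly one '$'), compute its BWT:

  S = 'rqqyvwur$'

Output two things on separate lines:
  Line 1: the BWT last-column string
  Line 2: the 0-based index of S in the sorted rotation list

Answer: rrqu$wyvq
4

Derivation:
All 9 rotations (rotation i = S[i:]+S[:i]):
  rot[0] = rqqyvwur$
  rot[1] = qqyvwur$r
  rot[2] = qyvwur$rq
  rot[3] = yvwur$rqq
  rot[4] = vwur$rqqy
  rot[5] = wur$rqqyv
  rot[6] = ur$rqqyvw
  rot[7] = r$rqqyvwu
  rot[8] = $rqqyvwur
Sorted (with $ < everything):
  sorted[0] = $rqqyvwur  (last char: 'r')
  sorted[1] = qqyvwur$r  (last char: 'r')
  sorted[2] = qyvwur$rq  (last char: 'q')
  sorted[3] = r$rqqyvwu  (last char: 'u')
  sorted[4] = rqqyvwur$  (last char: '$')
  sorted[5] = ur$rqqyvw  (last char: 'w')
  sorted[6] = vwur$rqqy  (last char: 'y')
  sorted[7] = wur$rqqyv  (last char: 'v')
  sorted[8] = yvwur$rqq  (last char: 'q')
Last column: rrqu$wyvq
Original string S is at sorted index 4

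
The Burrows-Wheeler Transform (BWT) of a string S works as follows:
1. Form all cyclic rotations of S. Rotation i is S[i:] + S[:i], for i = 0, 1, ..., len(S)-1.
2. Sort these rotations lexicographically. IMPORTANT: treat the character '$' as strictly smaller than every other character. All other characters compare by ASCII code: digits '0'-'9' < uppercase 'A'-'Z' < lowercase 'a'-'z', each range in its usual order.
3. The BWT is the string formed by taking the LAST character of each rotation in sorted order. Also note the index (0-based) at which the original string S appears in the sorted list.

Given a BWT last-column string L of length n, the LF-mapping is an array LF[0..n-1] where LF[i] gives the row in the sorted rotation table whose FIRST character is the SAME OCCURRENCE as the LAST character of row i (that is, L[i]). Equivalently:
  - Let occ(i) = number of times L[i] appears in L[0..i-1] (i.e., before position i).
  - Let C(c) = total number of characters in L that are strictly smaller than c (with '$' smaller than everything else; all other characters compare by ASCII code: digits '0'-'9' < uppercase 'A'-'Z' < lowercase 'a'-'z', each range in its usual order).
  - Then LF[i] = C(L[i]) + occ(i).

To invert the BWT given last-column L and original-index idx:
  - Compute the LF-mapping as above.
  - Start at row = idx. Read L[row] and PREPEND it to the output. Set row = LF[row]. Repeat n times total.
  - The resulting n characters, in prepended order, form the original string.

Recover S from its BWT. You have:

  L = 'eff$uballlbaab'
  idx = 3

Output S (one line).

Answer: alfalfabubble$

Derivation:
LF mapping: 7 8 9 0 13 4 1 10 11 12 5 2 3 6
Walk LF starting at row 3, prepending L[row]:
  step 1: row=3, L[3]='$', prepend. Next row=LF[3]=0
  step 2: row=0, L[0]='e', prepend. Next row=LF[0]=7
  step 3: row=7, L[7]='l', prepend. Next row=LF[7]=10
  step 4: row=10, L[10]='b', prepend. Next row=LF[10]=5
  step 5: row=5, L[5]='b', prepend. Next row=LF[5]=4
  step 6: row=4, L[4]='u', prepend. Next row=LF[4]=13
  step 7: row=13, L[13]='b', prepend. Next row=LF[13]=6
  step 8: row=6, L[6]='a', prepend. Next row=LF[6]=1
  step 9: row=1, L[1]='f', prepend. Next row=LF[1]=8
  step 10: row=8, L[8]='l', prepend. Next row=LF[8]=11
  step 11: row=11, L[11]='a', prepend. Next row=LF[11]=2
  step 12: row=2, L[2]='f', prepend. Next row=LF[2]=9
  step 13: row=9, L[9]='l', prepend. Next row=LF[9]=12
  step 14: row=12, L[12]='a', prepend. Next row=LF[12]=3
Reversed output: alfalfabubble$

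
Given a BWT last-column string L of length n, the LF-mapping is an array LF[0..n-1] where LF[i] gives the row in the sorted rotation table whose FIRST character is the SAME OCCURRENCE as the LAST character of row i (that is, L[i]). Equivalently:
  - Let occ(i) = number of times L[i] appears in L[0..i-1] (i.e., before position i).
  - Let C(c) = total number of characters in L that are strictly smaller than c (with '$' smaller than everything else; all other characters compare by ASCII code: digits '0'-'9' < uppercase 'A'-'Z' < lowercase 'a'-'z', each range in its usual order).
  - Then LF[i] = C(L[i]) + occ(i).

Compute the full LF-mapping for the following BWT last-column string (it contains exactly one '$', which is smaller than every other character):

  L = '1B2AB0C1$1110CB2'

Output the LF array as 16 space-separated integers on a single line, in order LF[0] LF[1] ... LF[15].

Answer: 3 11 8 10 12 1 14 4 0 5 6 7 2 15 13 9

Derivation:
Char counts: '$':1, '0':2, '1':5, '2':2, 'A':1, 'B':3, 'C':2
C (first-col start): C('$')=0, C('0')=1, C('1')=3, C('2')=8, C('A')=10, C('B')=11, C('C')=14
L[0]='1': occ=0, LF[0]=C('1')+0=3+0=3
L[1]='B': occ=0, LF[1]=C('B')+0=11+0=11
L[2]='2': occ=0, LF[2]=C('2')+0=8+0=8
L[3]='A': occ=0, LF[3]=C('A')+0=10+0=10
L[4]='B': occ=1, LF[4]=C('B')+1=11+1=12
L[5]='0': occ=0, LF[5]=C('0')+0=1+0=1
L[6]='C': occ=0, LF[6]=C('C')+0=14+0=14
L[7]='1': occ=1, LF[7]=C('1')+1=3+1=4
L[8]='$': occ=0, LF[8]=C('$')+0=0+0=0
L[9]='1': occ=2, LF[9]=C('1')+2=3+2=5
L[10]='1': occ=3, LF[10]=C('1')+3=3+3=6
L[11]='1': occ=4, LF[11]=C('1')+4=3+4=7
L[12]='0': occ=1, LF[12]=C('0')+1=1+1=2
L[13]='C': occ=1, LF[13]=C('C')+1=14+1=15
L[14]='B': occ=2, LF[14]=C('B')+2=11+2=13
L[15]='2': occ=1, LF[15]=C('2')+1=8+1=9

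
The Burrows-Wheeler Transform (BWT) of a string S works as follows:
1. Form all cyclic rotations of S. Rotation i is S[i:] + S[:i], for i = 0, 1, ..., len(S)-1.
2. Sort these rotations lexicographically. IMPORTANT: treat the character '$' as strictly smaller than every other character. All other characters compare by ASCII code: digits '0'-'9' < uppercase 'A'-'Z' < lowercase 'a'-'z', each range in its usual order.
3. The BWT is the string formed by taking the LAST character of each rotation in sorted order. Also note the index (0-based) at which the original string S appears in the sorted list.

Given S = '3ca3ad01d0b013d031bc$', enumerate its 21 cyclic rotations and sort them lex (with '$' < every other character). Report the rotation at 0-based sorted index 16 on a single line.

All 21 rotations (rotation i = S[i:]+S[:i]):
  rot[0] = 3ca3ad01d0b013d031bc$
  rot[1] = ca3ad01d0b013d031bc$3
  rot[2] = a3ad01d0b013d031bc$3c
  rot[3] = 3ad01d0b013d031bc$3ca
  rot[4] = ad01d0b013d031bc$3ca3
  rot[5] = d01d0b013d031bc$3ca3a
  rot[6] = 01d0b013d031bc$3ca3ad
  rot[7] = 1d0b013d031bc$3ca3ad0
  rot[8] = d0b013d031bc$3ca3ad01
  rot[9] = 0b013d031bc$3ca3ad01d
  rot[10] = b013d031bc$3ca3ad01d0
  rot[11] = 013d031bc$3ca3ad01d0b
  rot[12] = 13d031bc$3ca3ad01d0b0
  rot[13] = 3d031bc$3ca3ad01d0b01
  rot[14] = d031bc$3ca3ad01d0b013
  rot[15] = 031bc$3ca3ad01d0b013d
  rot[16] = 31bc$3ca3ad01d0b013d0
  rot[17] = 1bc$3ca3ad01d0b013d03
  rot[18] = bc$3ca3ad01d0b013d031
  rot[19] = c$3ca3ad01d0b013d031b
  rot[20] = $3ca3ad01d0b013d031bc
Sorted (with $ < everything):
  sorted[0] = $3ca3ad01d0b013d031bc
  sorted[1] = 013d031bc$3ca3ad01d0b
  sorted[2] = 01d0b013d031bc$3ca3ad
  sorted[3] = 031bc$3ca3ad01d0b013d
  sorted[4] = 0b013d031bc$3ca3ad01d
  sorted[5] = 13d031bc$3ca3ad01d0b0
  sorted[6] = 1bc$3ca3ad01d0b013d03
  sorted[7] = 1d0b013d031bc$3ca3ad0
  sorted[8] = 31bc$3ca3ad01d0b013d0
  sorted[9] = 3ad01d0b013d031bc$3ca
  sorted[10] = 3ca3ad01d0b013d031bc$
  sorted[11] = 3d031bc$3ca3ad01d0b01
  sorted[12] = a3ad01d0b013d031bc$3c
  sorted[13] = ad01d0b013d031bc$3ca3
  sorted[14] = b013d031bc$3ca3ad01d0
  sorted[15] = bc$3ca3ad01d0b013d031
  sorted[16] = c$3ca3ad01d0b013d031b
  sorted[17] = ca3ad01d0b013d031bc$3
  sorted[18] = d01d0b013d031bc$3ca3a
  sorted[19] = d031bc$3ca3ad01d0b013
  sorted[20] = d0b013d031bc$3ca3ad01
sorted[16] = c$3ca3ad01d0b013d031b

Answer: c$3ca3ad01d0b013d031b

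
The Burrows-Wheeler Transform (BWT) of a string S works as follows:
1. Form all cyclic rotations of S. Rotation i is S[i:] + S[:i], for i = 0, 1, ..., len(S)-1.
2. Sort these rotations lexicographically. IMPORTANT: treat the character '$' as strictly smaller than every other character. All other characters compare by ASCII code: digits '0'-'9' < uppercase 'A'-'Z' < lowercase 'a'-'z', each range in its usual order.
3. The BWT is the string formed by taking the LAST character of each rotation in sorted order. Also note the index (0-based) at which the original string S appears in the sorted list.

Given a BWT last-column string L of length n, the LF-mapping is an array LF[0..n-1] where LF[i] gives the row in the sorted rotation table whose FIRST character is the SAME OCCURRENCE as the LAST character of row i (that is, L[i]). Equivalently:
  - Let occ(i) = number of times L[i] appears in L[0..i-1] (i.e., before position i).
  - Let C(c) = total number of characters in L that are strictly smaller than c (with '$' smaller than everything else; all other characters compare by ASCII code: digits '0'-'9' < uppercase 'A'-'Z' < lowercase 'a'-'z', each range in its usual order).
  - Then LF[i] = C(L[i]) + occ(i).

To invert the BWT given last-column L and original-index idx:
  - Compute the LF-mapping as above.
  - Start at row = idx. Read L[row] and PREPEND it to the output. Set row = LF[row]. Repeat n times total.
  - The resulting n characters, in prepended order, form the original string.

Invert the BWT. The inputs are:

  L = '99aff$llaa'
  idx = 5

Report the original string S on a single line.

Answer: alfalfa99$

Derivation:
LF mapping: 1 2 3 6 7 0 8 9 4 5
Walk LF starting at row 5, prepending L[row]:
  step 1: row=5, L[5]='$', prepend. Next row=LF[5]=0
  step 2: row=0, L[0]='9', prepend. Next row=LF[0]=1
  step 3: row=1, L[1]='9', prepend. Next row=LF[1]=2
  step 4: row=2, L[2]='a', prepend. Next row=LF[2]=3
  step 5: row=3, L[3]='f', prepend. Next row=LF[3]=6
  step 6: row=6, L[6]='l', prepend. Next row=LF[6]=8
  step 7: row=8, L[8]='a', prepend. Next row=LF[8]=4
  step 8: row=4, L[4]='f', prepend. Next row=LF[4]=7
  step 9: row=7, L[7]='l', prepend. Next row=LF[7]=9
  step 10: row=9, L[9]='a', prepend. Next row=LF[9]=5
Reversed output: alfalfa99$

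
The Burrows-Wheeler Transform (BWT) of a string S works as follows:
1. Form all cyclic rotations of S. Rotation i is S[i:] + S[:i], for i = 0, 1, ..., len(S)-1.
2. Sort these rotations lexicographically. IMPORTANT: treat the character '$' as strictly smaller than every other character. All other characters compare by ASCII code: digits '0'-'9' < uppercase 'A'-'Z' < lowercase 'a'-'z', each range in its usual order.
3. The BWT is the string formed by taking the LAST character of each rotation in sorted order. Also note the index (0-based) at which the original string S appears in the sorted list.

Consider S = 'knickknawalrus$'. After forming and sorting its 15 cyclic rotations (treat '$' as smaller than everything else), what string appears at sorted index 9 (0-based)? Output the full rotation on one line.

Answer: nawalrus$knickk

Derivation:
All 15 rotations (rotation i = S[i:]+S[:i]):
  rot[0] = knickknawalrus$
  rot[1] = nickknawalrus$k
  rot[2] = ickknawalrus$kn
  rot[3] = ckknawalrus$kni
  rot[4] = kknawalrus$knic
  rot[5] = knawalrus$knick
  rot[6] = nawalrus$knickk
  rot[7] = awalrus$knickkn
  rot[8] = walrus$knickkna
  rot[9] = alrus$knickknaw
  rot[10] = lrus$knickknawa
  rot[11] = rus$knickknawal
  rot[12] = us$knickknawalr
  rot[13] = s$knickknawalru
  rot[14] = $knickknawalrus
Sorted (with $ < everything):
  sorted[0] = $knickknawalrus
  sorted[1] = alrus$knickknaw
  sorted[2] = awalrus$knickkn
  sorted[3] = ckknawalrus$kni
  sorted[4] = ickknawalrus$kn
  sorted[5] = kknawalrus$knic
  sorted[6] = knawalrus$knick
  sorted[7] = knickknawalrus$
  sorted[8] = lrus$knickknawa
  sorted[9] = nawalrus$knickk
  sorted[10] = nickknawalrus$k
  sorted[11] = rus$knickknawal
  sorted[12] = s$knickknawalru
  sorted[13] = us$knickknawalr
  sorted[14] = walrus$knickkna
sorted[9] = nawalrus$knickk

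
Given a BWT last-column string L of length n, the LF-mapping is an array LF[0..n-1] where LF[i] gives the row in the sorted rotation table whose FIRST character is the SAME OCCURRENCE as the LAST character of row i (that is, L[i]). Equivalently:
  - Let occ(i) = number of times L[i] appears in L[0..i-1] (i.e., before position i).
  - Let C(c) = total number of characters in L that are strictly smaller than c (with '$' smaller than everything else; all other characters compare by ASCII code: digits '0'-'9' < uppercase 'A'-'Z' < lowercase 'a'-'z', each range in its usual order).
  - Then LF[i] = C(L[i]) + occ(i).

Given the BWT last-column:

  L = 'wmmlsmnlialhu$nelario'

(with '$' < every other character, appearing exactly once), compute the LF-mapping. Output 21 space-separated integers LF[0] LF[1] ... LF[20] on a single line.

Answer: 20 11 12 7 18 13 14 8 5 1 9 4 19 0 15 3 10 2 17 6 16

Derivation:
Char counts: '$':1, 'a':2, 'e':1, 'h':1, 'i':2, 'l':4, 'm':3, 'n':2, 'o':1, 'r':1, 's':1, 'u':1, 'w':1
C (first-col start): C('$')=0, C('a')=1, C('e')=3, C('h')=4, C('i')=5, C('l')=7, C('m')=11, C('n')=14, C('o')=16, C('r')=17, C('s')=18, C('u')=19, C('w')=20
L[0]='w': occ=0, LF[0]=C('w')+0=20+0=20
L[1]='m': occ=0, LF[1]=C('m')+0=11+0=11
L[2]='m': occ=1, LF[2]=C('m')+1=11+1=12
L[3]='l': occ=0, LF[3]=C('l')+0=7+0=7
L[4]='s': occ=0, LF[4]=C('s')+0=18+0=18
L[5]='m': occ=2, LF[5]=C('m')+2=11+2=13
L[6]='n': occ=0, LF[6]=C('n')+0=14+0=14
L[7]='l': occ=1, LF[7]=C('l')+1=7+1=8
L[8]='i': occ=0, LF[8]=C('i')+0=5+0=5
L[9]='a': occ=0, LF[9]=C('a')+0=1+0=1
L[10]='l': occ=2, LF[10]=C('l')+2=7+2=9
L[11]='h': occ=0, LF[11]=C('h')+0=4+0=4
L[12]='u': occ=0, LF[12]=C('u')+0=19+0=19
L[13]='$': occ=0, LF[13]=C('$')+0=0+0=0
L[14]='n': occ=1, LF[14]=C('n')+1=14+1=15
L[15]='e': occ=0, LF[15]=C('e')+0=3+0=3
L[16]='l': occ=3, LF[16]=C('l')+3=7+3=10
L[17]='a': occ=1, LF[17]=C('a')+1=1+1=2
L[18]='r': occ=0, LF[18]=C('r')+0=17+0=17
L[19]='i': occ=1, LF[19]=C('i')+1=5+1=6
L[20]='o': occ=0, LF[20]=C('o')+0=16+0=16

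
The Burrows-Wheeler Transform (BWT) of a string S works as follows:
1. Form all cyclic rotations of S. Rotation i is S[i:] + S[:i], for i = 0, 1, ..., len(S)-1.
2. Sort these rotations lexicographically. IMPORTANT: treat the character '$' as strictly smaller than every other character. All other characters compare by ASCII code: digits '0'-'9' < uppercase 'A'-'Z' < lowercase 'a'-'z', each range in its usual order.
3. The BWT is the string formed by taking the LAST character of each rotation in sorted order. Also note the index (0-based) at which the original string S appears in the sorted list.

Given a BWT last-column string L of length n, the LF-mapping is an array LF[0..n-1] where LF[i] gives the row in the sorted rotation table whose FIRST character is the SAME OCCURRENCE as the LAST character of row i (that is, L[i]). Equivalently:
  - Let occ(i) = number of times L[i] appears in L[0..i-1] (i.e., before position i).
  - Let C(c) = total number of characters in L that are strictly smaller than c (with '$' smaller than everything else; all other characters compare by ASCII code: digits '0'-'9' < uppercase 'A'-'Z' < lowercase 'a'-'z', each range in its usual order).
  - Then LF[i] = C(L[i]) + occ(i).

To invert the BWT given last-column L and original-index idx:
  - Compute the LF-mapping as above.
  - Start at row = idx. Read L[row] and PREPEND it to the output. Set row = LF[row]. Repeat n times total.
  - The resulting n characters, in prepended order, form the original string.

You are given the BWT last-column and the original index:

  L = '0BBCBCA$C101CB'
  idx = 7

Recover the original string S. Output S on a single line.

Answer: B0C1BCCB1CAB0$

Derivation:
LF mapping: 1 6 7 10 8 11 5 0 12 3 2 4 13 9
Walk LF starting at row 7, prepending L[row]:
  step 1: row=7, L[7]='$', prepend. Next row=LF[7]=0
  step 2: row=0, L[0]='0', prepend. Next row=LF[0]=1
  step 3: row=1, L[1]='B', prepend. Next row=LF[1]=6
  step 4: row=6, L[6]='A', prepend. Next row=LF[6]=5
  step 5: row=5, L[5]='C', prepend. Next row=LF[5]=11
  step 6: row=11, L[11]='1', prepend. Next row=LF[11]=4
  step 7: row=4, L[4]='B', prepend. Next row=LF[4]=8
  step 8: row=8, L[8]='C', prepend. Next row=LF[8]=12
  step 9: row=12, L[12]='C', prepend. Next row=LF[12]=13
  step 10: row=13, L[13]='B', prepend. Next row=LF[13]=9
  step 11: row=9, L[9]='1', prepend. Next row=LF[9]=3
  step 12: row=3, L[3]='C', prepend. Next row=LF[3]=10
  step 13: row=10, L[10]='0', prepend. Next row=LF[10]=2
  step 14: row=2, L[2]='B', prepend. Next row=LF[2]=7
Reversed output: B0C1BCCB1CAB0$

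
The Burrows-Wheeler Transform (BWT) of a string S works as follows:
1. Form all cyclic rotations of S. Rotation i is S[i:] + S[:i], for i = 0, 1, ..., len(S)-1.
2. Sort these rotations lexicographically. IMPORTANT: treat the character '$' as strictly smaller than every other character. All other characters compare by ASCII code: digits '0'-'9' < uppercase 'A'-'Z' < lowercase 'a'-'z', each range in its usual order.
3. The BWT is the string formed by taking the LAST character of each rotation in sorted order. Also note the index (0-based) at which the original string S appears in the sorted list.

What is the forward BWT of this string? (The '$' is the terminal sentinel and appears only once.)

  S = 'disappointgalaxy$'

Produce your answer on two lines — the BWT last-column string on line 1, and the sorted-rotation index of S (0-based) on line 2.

Answer: ygsl$todaippainax
4

Derivation:
All 17 rotations (rotation i = S[i:]+S[:i]):
  rot[0] = disappointgalaxy$
  rot[1] = isappointgalaxy$d
  rot[2] = sappointgalaxy$di
  rot[3] = appointgalaxy$dis
  rot[4] = ppointgalaxy$disa
  rot[5] = pointgalaxy$disap
  rot[6] = ointgalaxy$disapp
  rot[7] = intgalaxy$disappo
  rot[8] = ntgalaxy$disappoi
  rot[9] = tgalaxy$disappoin
  rot[10] = galaxy$disappoint
  rot[11] = alaxy$disappointg
  rot[12] = laxy$disappointga
  rot[13] = axy$disappointgal
  rot[14] = xy$disappointgala
  rot[15] = y$disappointgalax
  rot[16] = $disappointgalaxy
Sorted (with $ < everything):
  sorted[0] = $disappointgalaxy  (last char: 'y')
  sorted[1] = alaxy$disappointg  (last char: 'g')
  sorted[2] = appointgalaxy$dis  (last char: 's')
  sorted[3] = axy$disappointgal  (last char: 'l')
  sorted[4] = disappointgalaxy$  (last char: '$')
  sorted[5] = galaxy$disappoint  (last char: 't')
  sorted[6] = intgalaxy$disappo  (last char: 'o')
  sorted[7] = isappointgalaxy$d  (last char: 'd')
  sorted[8] = laxy$disappointga  (last char: 'a')
  sorted[9] = ntgalaxy$disappoi  (last char: 'i')
  sorted[10] = ointgalaxy$disapp  (last char: 'p')
  sorted[11] = pointgalaxy$disap  (last char: 'p')
  sorted[12] = ppointgalaxy$disa  (last char: 'a')
  sorted[13] = sappointgalaxy$di  (last char: 'i')
  sorted[14] = tgalaxy$disappoin  (last char: 'n')
  sorted[15] = xy$disappointgala  (last char: 'a')
  sorted[16] = y$disappointgalax  (last char: 'x')
Last column: ygsl$todaippainax
Original string S is at sorted index 4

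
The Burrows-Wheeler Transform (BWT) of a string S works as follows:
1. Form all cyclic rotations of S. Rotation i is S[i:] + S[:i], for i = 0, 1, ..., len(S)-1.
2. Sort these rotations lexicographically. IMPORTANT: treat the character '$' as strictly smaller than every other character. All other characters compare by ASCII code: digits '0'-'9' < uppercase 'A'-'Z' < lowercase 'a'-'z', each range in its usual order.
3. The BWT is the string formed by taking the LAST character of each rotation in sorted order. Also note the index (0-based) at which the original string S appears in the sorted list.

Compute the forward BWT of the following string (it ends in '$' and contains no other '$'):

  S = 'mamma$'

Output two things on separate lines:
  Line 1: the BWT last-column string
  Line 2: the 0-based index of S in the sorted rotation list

Answer: ammm$a
4

Derivation:
All 6 rotations (rotation i = S[i:]+S[:i]):
  rot[0] = mamma$
  rot[1] = amma$m
  rot[2] = mma$ma
  rot[3] = ma$mam
  rot[4] = a$mamm
  rot[5] = $mamma
Sorted (with $ < everything):
  sorted[0] = $mamma  (last char: 'a')
  sorted[1] = a$mamm  (last char: 'm')
  sorted[2] = amma$m  (last char: 'm')
  sorted[3] = ma$mam  (last char: 'm')
  sorted[4] = mamma$  (last char: '$')
  sorted[5] = mma$ma  (last char: 'a')
Last column: ammm$a
Original string S is at sorted index 4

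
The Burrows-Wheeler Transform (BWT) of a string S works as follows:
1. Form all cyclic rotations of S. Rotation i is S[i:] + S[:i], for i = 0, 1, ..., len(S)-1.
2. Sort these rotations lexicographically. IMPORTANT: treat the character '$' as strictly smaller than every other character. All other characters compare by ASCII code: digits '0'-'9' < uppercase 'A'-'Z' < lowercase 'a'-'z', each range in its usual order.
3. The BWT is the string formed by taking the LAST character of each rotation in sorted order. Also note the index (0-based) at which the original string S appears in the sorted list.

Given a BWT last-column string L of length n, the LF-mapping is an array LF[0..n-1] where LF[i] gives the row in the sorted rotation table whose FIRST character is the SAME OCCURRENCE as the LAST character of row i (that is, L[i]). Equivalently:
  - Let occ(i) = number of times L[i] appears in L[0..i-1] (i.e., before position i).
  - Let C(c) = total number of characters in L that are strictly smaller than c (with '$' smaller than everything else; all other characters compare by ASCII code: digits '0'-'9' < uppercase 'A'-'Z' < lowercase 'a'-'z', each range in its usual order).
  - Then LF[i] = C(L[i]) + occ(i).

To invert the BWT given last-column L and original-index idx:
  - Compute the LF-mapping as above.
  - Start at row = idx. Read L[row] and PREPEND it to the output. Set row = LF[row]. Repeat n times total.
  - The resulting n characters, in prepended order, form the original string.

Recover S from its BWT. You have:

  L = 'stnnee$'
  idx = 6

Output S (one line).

LF mapping: 5 6 3 4 1 2 0
Walk LF starting at row 6, prepending L[row]:
  step 1: row=6, L[6]='$', prepend. Next row=LF[6]=0
  step 2: row=0, L[0]='s', prepend. Next row=LF[0]=5
  step 3: row=5, L[5]='e', prepend. Next row=LF[5]=2
  step 4: row=2, L[2]='n', prepend. Next row=LF[2]=3
  step 5: row=3, L[3]='n', prepend. Next row=LF[3]=4
  step 6: row=4, L[4]='e', prepend. Next row=LF[4]=1
  step 7: row=1, L[1]='t', prepend. Next row=LF[1]=6
Reversed output: tennes$

Answer: tennes$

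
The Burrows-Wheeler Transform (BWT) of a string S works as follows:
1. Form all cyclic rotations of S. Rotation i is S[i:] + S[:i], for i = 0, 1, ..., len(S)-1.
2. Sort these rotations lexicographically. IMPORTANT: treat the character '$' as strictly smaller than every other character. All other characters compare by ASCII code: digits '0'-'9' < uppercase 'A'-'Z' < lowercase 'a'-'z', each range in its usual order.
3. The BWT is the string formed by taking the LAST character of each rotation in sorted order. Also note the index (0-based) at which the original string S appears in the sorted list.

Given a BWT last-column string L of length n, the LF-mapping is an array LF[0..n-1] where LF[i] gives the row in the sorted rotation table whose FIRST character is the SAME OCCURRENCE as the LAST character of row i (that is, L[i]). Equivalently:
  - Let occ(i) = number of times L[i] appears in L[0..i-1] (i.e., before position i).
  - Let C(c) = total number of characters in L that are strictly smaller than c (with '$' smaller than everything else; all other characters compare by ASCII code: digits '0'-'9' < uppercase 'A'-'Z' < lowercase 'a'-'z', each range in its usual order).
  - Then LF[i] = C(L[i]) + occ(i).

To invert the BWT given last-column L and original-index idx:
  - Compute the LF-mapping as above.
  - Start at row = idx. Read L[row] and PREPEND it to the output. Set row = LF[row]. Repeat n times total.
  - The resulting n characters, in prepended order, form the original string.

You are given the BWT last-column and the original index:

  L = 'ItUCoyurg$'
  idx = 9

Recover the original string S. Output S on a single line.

Answer: yogurtCUI$

Derivation:
LF mapping: 2 7 3 1 5 9 8 6 4 0
Walk LF starting at row 9, prepending L[row]:
  step 1: row=9, L[9]='$', prepend. Next row=LF[9]=0
  step 2: row=0, L[0]='I', prepend. Next row=LF[0]=2
  step 3: row=2, L[2]='U', prepend. Next row=LF[2]=3
  step 4: row=3, L[3]='C', prepend. Next row=LF[3]=1
  step 5: row=1, L[1]='t', prepend. Next row=LF[1]=7
  step 6: row=7, L[7]='r', prepend. Next row=LF[7]=6
  step 7: row=6, L[6]='u', prepend. Next row=LF[6]=8
  step 8: row=8, L[8]='g', prepend. Next row=LF[8]=4
  step 9: row=4, L[4]='o', prepend. Next row=LF[4]=5
  step 10: row=5, L[5]='y', prepend. Next row=LF[5]=9
Reversed output: yogurtCUI$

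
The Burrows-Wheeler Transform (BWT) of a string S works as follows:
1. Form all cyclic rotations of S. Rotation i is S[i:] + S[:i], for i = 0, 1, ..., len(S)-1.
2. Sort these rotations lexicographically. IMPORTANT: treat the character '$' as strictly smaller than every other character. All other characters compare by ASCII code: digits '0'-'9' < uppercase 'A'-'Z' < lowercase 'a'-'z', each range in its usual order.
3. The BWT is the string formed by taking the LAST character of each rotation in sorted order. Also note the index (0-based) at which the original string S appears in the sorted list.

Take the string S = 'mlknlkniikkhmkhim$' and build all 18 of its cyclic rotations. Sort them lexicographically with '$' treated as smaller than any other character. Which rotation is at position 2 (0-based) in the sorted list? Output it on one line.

Answer: hmkhim$mlknlkniikk

Derivation:
All 18 rotations (rotation i = S[i:]+S[:i]):
  rot[0] = mlknlkniikkhmkhim$
  rot[1] = lknlkniikkhmkhim$m
  rot[2] = knlkniikkhmkhim$ml
  rot[3] = nlkniikkhmkhim$mlk
  rot[4] = lkniikkhmkhim$mlkn
  rot[5] = kniikkhmkhim$mlknl
  rot[6] = niikkhmkhim$mlknlk
  rot[7] = iikkhmkhim$mlknlkn
  rot[8] = ikkhmkhim$mlknlkni
  rot[9] = kkhmkhim$mlknlknii
  rot[10] = khmkhim$mlknlkniik
  rot[11] = hmkhim$mlknlkniikk
  rot[12] = mkhim$mlknlkniikkh
  rot[13] = khim$mlknlkniikkhm
  rot[14] = him$mlknlkniikkhmk
  rot[15] = im$mlknlkniikkhmkh
  rot[16] = m$mlknlkniikkhmkhi
  rot[17] = $mlknlkniikkhmkhim
Sorted (with $ < everything):
  sorted[0] = $mlknlkniikkhmkhim
  sorted[1] = him$mlknlkniikkhmk
  sorted[2] = hmkhim$mlknlkniikk
  sorted[3] = iikkhmkhim$mlknlkn
  sorted[4] = ikkhmkhim$mlknlkni
  sorted[5] = im$mlknlkniikkhmkh
  sorted[6] = khim$mlknlkniikkhm
  sorted[7] = khmkhim$mlknlkniik
  sorted[8] = kkhmkhim$mlknlknii
  sorted[9] = kniikkhmkhim$mlknl
  sorted[10] = knlkniikkhmkhim$ml
  sorted[11] = lkniikkhmkhim$mlkn
  sorted[12] = lknlkniikkhmkhim$m
  sorted[13] = m$mlknlkniikkhmkhi
  sorted[14] = mkhim$mlknlkniikkh
  sorted[15] = mlknlkniikkhmkhim$
  sorted[16] = niikkhmkhim$mlknlk
  sorted[17] = nlkniikkhmkhim$mlk
sorted[2] = hmkhim$mlknlkniikk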